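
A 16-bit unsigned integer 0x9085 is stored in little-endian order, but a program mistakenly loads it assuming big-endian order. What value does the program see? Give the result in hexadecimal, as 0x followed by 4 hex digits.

0x8590

Stored little-endian, the bytes at ascending addresses are 85 90.
Read back as big-endian, the last byte is least significant, giving 0x8590.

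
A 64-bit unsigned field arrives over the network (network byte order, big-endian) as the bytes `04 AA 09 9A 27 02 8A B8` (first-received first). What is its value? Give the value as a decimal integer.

336091679876614840

Big-endian stores the most-significant byte at the lowest address.
The bytes are already most-significant first: 0x04AA099A27028AB8.
0x04AA099A27028AB8 = 336091679876614840.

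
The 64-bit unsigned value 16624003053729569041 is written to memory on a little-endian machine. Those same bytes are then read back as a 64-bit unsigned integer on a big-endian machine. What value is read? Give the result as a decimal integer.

1250187716412486886

16624003053729569041 in 64-bit hexadecimal is 0xE6B452B31A8F5911.
Stored little-endian, the bytes at ascending addresses are 11 59 8F 1A B3 52 B4 E6.
Read back as big-endian, the last byte is least significant, giving 0x11598F1AB352B4E6.
0x11598F1AB352B4E6 = 1250187716412486886.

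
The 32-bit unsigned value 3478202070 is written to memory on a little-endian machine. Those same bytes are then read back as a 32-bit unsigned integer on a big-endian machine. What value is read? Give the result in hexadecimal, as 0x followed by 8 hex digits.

0xD62651CF

3478202070 in 32-bit hexadecimal is 0xCF5126D6.
Stored little-endian, the bytes at ascending addresses are D6 26 51 CF.
Read back as big-endian, the last byte is least significant, giving 0xD62651CF.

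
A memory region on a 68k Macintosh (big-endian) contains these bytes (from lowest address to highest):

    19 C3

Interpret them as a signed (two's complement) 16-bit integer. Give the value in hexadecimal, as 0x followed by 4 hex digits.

Big-endian: lowest address holds the most-significant byte.
The bytes are already most-significant first: 0x19C3.

0x19C3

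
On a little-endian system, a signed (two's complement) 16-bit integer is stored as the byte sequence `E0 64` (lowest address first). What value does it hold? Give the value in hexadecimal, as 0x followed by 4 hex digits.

0x64E0

In little-endian order the low byte comes first in memory.
Reassemble most-significant byte first: 64 E0 → 0x64E0.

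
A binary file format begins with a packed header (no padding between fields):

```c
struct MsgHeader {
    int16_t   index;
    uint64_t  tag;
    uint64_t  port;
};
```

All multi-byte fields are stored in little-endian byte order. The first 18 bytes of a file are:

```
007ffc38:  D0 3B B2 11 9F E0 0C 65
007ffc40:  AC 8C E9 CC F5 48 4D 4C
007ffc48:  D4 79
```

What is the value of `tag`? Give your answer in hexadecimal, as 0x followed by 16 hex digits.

`tag` follows `index` (2 bytes), so it starts at byte offset 2 and occupies 8 bytes.
Bytes at offsets 2..9: B2 11 9F E0 0C 65 AC 8C.
In little-endian order the low byte comes first in memory.
Reassemble most-significant byte first: 8C AC 65 0C E0 9F 11 B2 → 0x8CAC650CE09F11B2.

0x8CAC650CE09F11B2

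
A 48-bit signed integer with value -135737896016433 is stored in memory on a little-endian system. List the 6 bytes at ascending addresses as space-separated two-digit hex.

Two's complement of -135737896016433 in 48 bits: 135737896016433 = 0x7B73F1131A31; invert → 0x848C0EECE5CE; add 1 → 0x848C0EECE5CF.
Split into bytes (most-significant first): 84 8C 0E EC E5 CF.
Little-endian: lowest address holds the least-significant byte.
So at ascending addresses the bytes are CF E5 EC 0E 8C 84.

CF E5 EC 0E 8C 84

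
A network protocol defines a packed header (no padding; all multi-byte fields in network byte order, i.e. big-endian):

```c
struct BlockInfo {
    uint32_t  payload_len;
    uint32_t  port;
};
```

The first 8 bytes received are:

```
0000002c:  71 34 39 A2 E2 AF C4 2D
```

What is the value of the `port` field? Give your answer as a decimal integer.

`port` follows `payload_len` (4 bytes), so it starts at byte offset 4 and occupies 4 bytes.
Bytes at offsets 4..7: E2 AF C4 2D.
In big-endian order the high byte comes first in memory.
The bytes are already most-significant first: 0xE2AFC42D.
0xE2AFC42D = 3803169837.

3803169837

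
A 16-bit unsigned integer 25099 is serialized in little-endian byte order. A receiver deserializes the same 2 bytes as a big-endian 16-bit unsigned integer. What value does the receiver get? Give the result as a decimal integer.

2914

25099 in 16-bit hexadecimal is 0x620B.
Stored little-endian, the bytes at ascending addresses are 0B 62.
Read back as big-endian, the last byte is least significant, giving 0x0B62.
0x0B62 = 2914.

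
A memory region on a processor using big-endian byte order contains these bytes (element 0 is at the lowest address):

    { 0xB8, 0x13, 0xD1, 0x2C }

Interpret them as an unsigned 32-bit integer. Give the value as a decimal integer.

Big-endian: lowest address holds the most-significant byte.
The bytes are already most-significant first: 0xB813D12C.
0xB813D12C = 3088306476.

3088306476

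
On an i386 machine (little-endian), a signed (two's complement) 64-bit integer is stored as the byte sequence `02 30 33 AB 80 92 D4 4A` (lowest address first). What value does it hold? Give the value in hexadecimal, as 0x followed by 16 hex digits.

0x4AD49280AB333002

Little-endian: lowest address holds the least-significant byte.
Reassemble most-significant byte first: 4A D4 92 80 AB 33 30 02 → 0x4AD49280AB333002.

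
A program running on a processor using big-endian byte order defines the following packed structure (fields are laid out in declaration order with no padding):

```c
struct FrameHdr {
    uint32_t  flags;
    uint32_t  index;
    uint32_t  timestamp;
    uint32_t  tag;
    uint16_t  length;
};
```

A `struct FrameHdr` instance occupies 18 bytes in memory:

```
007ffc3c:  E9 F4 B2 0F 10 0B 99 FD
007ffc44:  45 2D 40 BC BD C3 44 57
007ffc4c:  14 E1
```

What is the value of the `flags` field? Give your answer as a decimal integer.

`flags` is the first field, at byte offset 0, occupying 4 bytes.
Bytes at offsets 0..3: E9 F4 B2 0F.
In big-endian order the high byte comes first in memory.
The bytes are already most-significant first: 0xE9F4B20F.
0xE9F4B20F = 3925127695.

3925127695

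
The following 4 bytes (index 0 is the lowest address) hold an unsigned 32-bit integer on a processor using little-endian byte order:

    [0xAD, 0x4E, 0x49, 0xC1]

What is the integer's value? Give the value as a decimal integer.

3242806957

Little-endian: lowest address holds the least-significant byte.
Reassemble most-significant byte first: C1 49 4E AD → 0xC1494EAD.
0xC1494EAD = 3242806957.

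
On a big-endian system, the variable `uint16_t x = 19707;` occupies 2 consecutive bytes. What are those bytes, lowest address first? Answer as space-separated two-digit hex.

19707 in hexadecimal, padded to 16 bits, is 0x4CFB.
Split into bytes (most-significant first): 4C FB.
Big-endian stores the most-significant byte at the lowest address.
So the memory order matches the most-significant-first order: 4C FB.

4C FB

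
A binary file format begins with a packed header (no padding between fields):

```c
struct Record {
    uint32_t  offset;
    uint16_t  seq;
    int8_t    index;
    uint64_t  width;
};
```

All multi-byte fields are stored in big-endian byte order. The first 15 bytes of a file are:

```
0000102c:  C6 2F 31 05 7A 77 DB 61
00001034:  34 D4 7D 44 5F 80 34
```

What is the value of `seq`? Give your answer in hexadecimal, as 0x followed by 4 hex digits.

`seq` follows `offset` (4 bytes), so it starts at byte offset 4 and occupies 2 bytes.
Bytes at offsets 4..5: 7A 77.
Big-endian: lowest address holds the most-significant byte.
The bytes are already most-significant first: 0x7A77.

0x7A77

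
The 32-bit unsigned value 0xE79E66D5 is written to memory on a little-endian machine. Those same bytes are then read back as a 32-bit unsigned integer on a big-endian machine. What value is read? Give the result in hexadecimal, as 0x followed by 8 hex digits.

0xD5669EE7

Stored little-endian, the bytes at ascending addresses are D5 66 9E E7.
Read back as big-endian, the last byte is least significant, giving 0xD5669EE7.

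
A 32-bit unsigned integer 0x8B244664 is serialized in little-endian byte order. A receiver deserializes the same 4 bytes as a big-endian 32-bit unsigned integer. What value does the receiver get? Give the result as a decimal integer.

1682318475

Stored little-endian, the bytes at ascending addresses are 64 46 24 8B.
Read back as big-endian, the last byte is least significant, giving 0x6446248B.
0x6446248B = 1682318475.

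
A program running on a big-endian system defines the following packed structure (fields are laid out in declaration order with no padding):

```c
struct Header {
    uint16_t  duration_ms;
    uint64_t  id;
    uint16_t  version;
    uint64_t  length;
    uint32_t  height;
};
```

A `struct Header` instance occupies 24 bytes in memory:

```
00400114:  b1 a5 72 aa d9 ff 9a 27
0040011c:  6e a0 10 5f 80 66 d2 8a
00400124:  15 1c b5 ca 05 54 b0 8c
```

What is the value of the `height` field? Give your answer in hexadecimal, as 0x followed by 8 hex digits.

0x0554B08C

`height` follows `duration_ms` (2 B), `id` (8 B), `version` (2 B), `length` (8 B), so it starts at offset 2 + 8 + 2 + 8 = 20 and occupies 4 bytes.
Bytes at offsets 20..23: 05 54 B0 8C.
Big-endian: lowest address holds the most-significant byte.
The bytes are already most-significant first: 0x0554B08C.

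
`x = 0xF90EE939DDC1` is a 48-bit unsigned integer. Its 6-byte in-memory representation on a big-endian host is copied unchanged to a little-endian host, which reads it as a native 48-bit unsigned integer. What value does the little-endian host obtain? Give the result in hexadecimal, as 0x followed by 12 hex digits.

0xC1DD39E90EF9

Stored big-endian, the bytes at ascending addresses are F9 0E E9 39 DD C1.
Read back as little-endian, the first byte is least significant, giving 0xC1DD39E90EF9.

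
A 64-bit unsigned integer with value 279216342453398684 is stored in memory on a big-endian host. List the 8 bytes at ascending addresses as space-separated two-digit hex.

279216342453398684 in hexadecimal, padded to 64 bits, is 0x03DFF9C8BB6B2C9C.
Split into bytes (most-significant first): 03 DF F9 C8 BB 6B 2C 9C.
Big-endian stores the most-significant byte at the lowest address.
So the memory order matches the most-significant-first order: 03 DF F9 C8 BB 6B 2C 9C.

03 DF F9 C8 BB 6B 2C 9C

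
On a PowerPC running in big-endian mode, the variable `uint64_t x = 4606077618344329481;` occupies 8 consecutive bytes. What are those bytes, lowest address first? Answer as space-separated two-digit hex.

3F EC 13 30 99 4A 81 09

4606077618344329481 in hexadecimal, padded to 64 bits, is 0x3FEC1330994A8109.
Split into bytes (most-significant first): 3F EC 13 30 99 4A 81 09.
In big-endian order the high byte comes first in memory.
So the memory order matches the most-significant-first order: 3F EC 13 30 99 4A 81 09.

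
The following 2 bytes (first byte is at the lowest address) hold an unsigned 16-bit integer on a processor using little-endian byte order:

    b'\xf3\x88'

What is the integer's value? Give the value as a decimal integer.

In little-endian order the low byte comes first in memory.
Reassemble most-significant byte first: 88 F3 → 0x88F3.
0x88F3 = 35059.

35059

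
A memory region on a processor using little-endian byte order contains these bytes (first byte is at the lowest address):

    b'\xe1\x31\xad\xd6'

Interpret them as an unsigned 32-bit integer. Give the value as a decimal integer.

In little-endian order the low byte comes first in memory.
Reassemble most-significant byte first: D6 AD 31 E1 → 0xD6AD31E1.
0xD6AD31E1 = 3601674721.

3601674721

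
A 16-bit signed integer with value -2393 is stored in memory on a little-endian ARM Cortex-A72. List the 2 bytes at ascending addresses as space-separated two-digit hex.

Two's complement of -2393 in 16 bits: 2393 = 0x0959; invert → 0xF6A6; add 1 → 0xF6A7.
Split into bytes (most-significant first): F6 A7.
In little-endian order the low byte comes first in memory.
So at ascending addresses the bytes are A7 F6.

A7 F6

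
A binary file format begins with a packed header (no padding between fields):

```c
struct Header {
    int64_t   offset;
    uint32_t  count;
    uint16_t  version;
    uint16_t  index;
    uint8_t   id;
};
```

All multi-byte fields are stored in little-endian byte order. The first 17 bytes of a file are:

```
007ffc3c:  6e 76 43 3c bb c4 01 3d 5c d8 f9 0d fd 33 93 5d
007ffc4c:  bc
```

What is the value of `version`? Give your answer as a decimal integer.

13309

`version` follows `offset` (8 B), `count` (4 B), so it starts at offset 8 + 4 = 12 and occupies 2 bytes.
Bytes at offsets 12..13: FD 33.
Little-endian: lowest address holds the least-significant byte.
Reassemble most-significant byte first: 33 FD → 0x33FD.
0x33FD = 13309.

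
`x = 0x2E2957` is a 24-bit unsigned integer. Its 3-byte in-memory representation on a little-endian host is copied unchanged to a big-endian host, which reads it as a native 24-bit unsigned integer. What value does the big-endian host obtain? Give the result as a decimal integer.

Stored little-endian, the bytes at ascending addresses are 57 29 2E.
Read back as big-endian, the last byte is least significant, giving 0x57292E.
0x57292E = 5712174.

5712174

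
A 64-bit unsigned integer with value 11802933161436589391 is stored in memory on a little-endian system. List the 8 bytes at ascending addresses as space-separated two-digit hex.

4F 2D 1B FB 2C 71 CC A3

11802933161436589391 in hexadecimal, padded to 64 bits, is 0xA3CC712CFB1B2D4F.
Split into bytes (most-significant first): A3 CC 71 2C FB 1B 2D 4F.
In little-endian order the low byte comes first in memory.
So at ascending addresses the bytes are 4F 2D 1B FB 2C 71 CC A3.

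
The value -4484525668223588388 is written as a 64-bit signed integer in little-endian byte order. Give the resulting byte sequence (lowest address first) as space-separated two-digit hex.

DC 67 69 2F AA C3 C3 C1

Two's complement of -4484525668223588388 in 64 bits: 4484525668223588388 = 0x3E3C3C55D0969824; invert → 0xC1C3C3AA2F6967DB; add 1 → 0xC1C3C3AA2F6967DC.
Split into bytes (most-significant first): C1 C3 C3 AA 2F 69 67 DC.
Little-endian stores the least-significant byte at the lowest address.
So at ascending addresses the bytes are DC 67 69 2F AA C3 C3 C1.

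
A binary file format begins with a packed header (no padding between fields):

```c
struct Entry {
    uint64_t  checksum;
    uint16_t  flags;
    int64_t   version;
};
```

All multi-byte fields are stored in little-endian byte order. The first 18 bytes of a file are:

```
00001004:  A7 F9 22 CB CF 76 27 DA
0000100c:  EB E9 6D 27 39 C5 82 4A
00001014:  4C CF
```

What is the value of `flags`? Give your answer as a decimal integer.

59883

`flags` follows `checksum` (8 bytes), so it starts at byte offset 8 and occupies 2 bytes.
Bytes at offsets 8..9: EB E9.
Little-endian: lowest address holds the least-significant byte.
Reassemble most-significant byte first: E9 EB → 0xE9EB.
0xE9EB = 59883.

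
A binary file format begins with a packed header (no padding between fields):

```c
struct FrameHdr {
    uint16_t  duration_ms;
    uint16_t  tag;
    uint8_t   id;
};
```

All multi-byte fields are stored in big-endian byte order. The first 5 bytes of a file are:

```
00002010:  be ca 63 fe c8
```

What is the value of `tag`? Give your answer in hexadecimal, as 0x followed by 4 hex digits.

`tag` follows `duration_ms` (2 bytes), so it starts at byte offset 2 and occupies 2 bytes.
Bytes at offsets 2..3: 63 FE.
In big-endian order the high byte comes first in memory.
The bytes are already most-significant first: 0x63FE.

0x63FE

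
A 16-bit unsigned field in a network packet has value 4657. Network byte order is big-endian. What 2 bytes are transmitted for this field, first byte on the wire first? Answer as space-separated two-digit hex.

12 31

4657 in hexadecimal, padded to 16 bits, is 0x1231.
Split into bytes (most-significant first): 12 31.
Big-endian stores the most-significant byte at the lowest address.
So the memory order matches the most-significant-first order: 12 31.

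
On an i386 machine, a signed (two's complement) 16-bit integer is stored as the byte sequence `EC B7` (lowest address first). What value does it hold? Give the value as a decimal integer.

Little-endian stores the least-significant byte at the lowest address.
Reassemble most-significant byte first: B7 EC → 0xB7EC.
Top bit is set, so as a signed 16-bit value this is 0xB7EC − 2^16 = -18452.

-18452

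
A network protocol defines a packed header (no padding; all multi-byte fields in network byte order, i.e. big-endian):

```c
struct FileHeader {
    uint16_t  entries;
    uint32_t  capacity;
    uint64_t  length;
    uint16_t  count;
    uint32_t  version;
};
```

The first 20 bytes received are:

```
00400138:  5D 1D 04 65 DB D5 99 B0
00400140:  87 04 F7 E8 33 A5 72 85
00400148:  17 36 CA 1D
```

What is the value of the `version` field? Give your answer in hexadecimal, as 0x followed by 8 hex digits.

0x1736CA1D

`version` follows `entries` (2 B), `capacity` (4 B), `length` (8 B), `count` (2 B), so it starts at offset 2 + 4 + 8 + 2 = 16 and occupies 4 bytes.
Bytes at offsets 16..19: 17 36 CA 1D.
In big-endian order the high byte comes first in memory.
The bytes are already most-significant first: 0x1736CA1D.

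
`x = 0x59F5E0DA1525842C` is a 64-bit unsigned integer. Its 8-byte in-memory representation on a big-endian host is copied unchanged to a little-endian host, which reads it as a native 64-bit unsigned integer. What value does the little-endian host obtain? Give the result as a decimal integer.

Stored big-endian, the bytes at ascending addresses are 59 F5 E0 DA 15 25 84 2C.
Read back as little-endian, the first byte is least significant, giving 0x2C842515DAE0F559.
0x2C842515DAE0F559 = 3207729610391352665.

3207729610391352665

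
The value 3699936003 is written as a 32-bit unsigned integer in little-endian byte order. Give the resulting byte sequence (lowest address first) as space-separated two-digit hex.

3699936003 in hexadecimal, padded to 32 bits, is 0xDC888B03.
Split into bytes (most-significant first): DC 88 8B 03.
Little-endian: lowest address holds the least-significant byte.
So at ascending addresses the bytes are 03 8B 88 DC.

03 8B 88 DC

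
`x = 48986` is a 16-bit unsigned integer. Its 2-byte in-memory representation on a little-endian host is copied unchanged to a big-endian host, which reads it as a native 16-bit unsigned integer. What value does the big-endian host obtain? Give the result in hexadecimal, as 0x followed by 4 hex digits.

48986 in 16-bit hexadecimal is 0xBF5A.
Stored little-endian, the bytes at ascending addresses are 5A BF.
Read back as big-endian, the last byte is least significant, giving 0x5ABF.

0x5ABF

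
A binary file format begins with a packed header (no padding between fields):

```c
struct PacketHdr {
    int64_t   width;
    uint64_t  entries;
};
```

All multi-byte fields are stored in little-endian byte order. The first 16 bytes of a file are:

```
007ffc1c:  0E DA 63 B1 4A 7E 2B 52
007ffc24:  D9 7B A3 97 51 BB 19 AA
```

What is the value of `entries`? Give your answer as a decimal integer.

12257033819976334297

`entries` follows `width` (8 bytes), so it starts at byte offset 8 and occupies 8 bytes.
Bytes at offsets 8..15: D9 7B A3 97 51 BB 19 AA.
In little-endian order the low byte comes first in memory.
Reassemble most-significant byte first: AA 19 BB 51 97 A3 7B D9 → 0xAA19BB5197A37BD9.
0xAA19BB5197A37BD9 = 12257033819976334297.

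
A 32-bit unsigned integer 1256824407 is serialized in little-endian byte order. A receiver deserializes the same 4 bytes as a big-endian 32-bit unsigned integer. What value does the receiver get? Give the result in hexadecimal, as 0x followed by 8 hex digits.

1256824407 in 32-bit hexadecimal is 0x4AE99E57.
Stored little-endian, the bytes at ascending addresses are 57 9E E9 4A.
Read back as big-endian, the last byte is least significant, giving 0x579EE94A.

0x579EE94A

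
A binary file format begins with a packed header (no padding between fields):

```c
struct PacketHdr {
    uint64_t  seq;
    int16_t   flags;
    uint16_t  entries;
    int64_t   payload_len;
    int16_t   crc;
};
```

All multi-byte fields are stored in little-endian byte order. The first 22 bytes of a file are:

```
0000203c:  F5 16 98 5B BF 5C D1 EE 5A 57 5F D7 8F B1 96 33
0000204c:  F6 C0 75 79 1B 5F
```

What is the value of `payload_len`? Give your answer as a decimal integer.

8752113614524428687

`payload_len` follows `seq` (8 B), `flags` (2 B), `entries` (2 B), so it starts at offset 8 + 2 + 2 = 12 and occupies 8 bytes.
Bytes at offsets 12..19: 8F B1 96 33 F6 C0 75 79.
Little-endian stores the least-significant byte at the lowest address.
Reassemble most-significant byte first: 79 75 C0 F6 33 96 B1 8F → 0x7975C0F63396B18F.
0x7975C0F63396B18F = 8752113614524428687.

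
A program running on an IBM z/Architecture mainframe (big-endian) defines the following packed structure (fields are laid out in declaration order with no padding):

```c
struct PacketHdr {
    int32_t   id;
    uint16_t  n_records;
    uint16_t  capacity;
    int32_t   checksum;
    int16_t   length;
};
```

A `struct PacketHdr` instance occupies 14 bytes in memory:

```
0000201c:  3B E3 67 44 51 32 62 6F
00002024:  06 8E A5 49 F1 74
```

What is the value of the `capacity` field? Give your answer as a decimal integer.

`capacity` follows `id` (4 B), `n_records` (2 B), so it starts at offset 4 + 2 = 6 and occupies 2 bytes.
Bytes at offsets 6..7: 62 6F.
Big-endian stores the most-significant byte at the lowest address.
The bytes are already most-significant first: 0x626F.
0x626F = 25199.

25199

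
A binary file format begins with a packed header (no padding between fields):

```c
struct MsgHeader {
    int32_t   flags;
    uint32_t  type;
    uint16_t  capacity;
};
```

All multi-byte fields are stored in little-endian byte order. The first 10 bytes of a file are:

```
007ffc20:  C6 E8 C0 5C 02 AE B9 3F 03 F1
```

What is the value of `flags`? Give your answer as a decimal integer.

1556146374

`flags` is the first field, at byte offset 0, occupying 4 bytes.
Bytes at offsets 0..3: C6 E8 C0 5C.
In little-endian order the low byte comes first in memory.
Reassemble most-significant byte first: 5C C0 E8 C6 → 0x5CC0E8C6.
0x5CC0E8C6 = 1556146374.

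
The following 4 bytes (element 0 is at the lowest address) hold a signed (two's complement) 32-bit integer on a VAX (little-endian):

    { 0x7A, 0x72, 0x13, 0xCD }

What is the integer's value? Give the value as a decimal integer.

Little-endian: lowest address holds the least-significant byte.
Reassemble most-significant byte first: CD 13 72 7A → 0xCD13727A.
Top bit is set, so as a signed 32-bit value this is 0xCD13727A − 2^32 = -854363526.

-854363526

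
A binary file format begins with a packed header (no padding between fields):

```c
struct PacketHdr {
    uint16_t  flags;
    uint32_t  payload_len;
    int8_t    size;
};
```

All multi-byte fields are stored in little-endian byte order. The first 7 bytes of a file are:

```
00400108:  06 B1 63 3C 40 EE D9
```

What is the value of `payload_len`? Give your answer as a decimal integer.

3997187171

`payload_len` follows `flags` (2 bytes), so it starts at byte offset 2 and occupies 4 bytes.
Bytes at offsets 2..5: 63 3C 40 EE.
Little-endian: lowest address holds the least-significant byte.
Reassemble most-significant byte first: EE 40 3C 63 → 0xEE403C63.
0xEE403C63 = 3997187171.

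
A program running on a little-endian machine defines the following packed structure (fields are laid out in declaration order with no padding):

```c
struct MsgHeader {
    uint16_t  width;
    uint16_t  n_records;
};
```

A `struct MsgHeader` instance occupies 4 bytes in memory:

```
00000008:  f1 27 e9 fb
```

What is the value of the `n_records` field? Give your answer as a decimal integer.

`n_records` follows `width` (2 bytes), so it starts at byte offset 2 and occupies 2 bytes.
Bytes at offsets 2..3: E9 FB.
Little-endian stores the least-significant byte at the lowest address.
Reassemble most-significant byte first: FB E9 → 0xFBE9.
0xFBE9 = 64489.

64489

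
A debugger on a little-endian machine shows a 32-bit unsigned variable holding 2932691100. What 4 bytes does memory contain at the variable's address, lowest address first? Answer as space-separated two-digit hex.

2932691100 in hexadecimal, padded to 32 bits, is 0xAECD509C.
Split into bytes (most-significant first): AE CD 50 9C.
Little-endian stores the least-significant byte at the lowest address.
So at ascending addresses the bytes are 9C 50 CD AE.

9C 50 CD AE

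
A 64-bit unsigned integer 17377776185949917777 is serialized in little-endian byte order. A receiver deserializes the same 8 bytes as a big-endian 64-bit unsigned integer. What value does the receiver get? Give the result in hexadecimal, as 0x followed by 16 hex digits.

0x5192C9A55E432AF1

17377776185949917777 in 64-bit hexadecimal is 0xF12A435EA5C99251.
Stored little-endian, the bytes at ascending addresses are 51 92 C9 A5 5E 43 2A F1.
Read back as big-endian, the last byte is least significant, giving 0x5192C9A55E432AF1.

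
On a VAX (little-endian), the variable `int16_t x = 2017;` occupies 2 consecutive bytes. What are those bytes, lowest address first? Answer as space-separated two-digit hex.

E1 07

2017 in hexadecimal, padded to 16 bits, is 0x07E1.
Split into bytes (most-significant first): 07 E1.
In little-endian order the low byte comes first in memory.
So at ascending addresses the bytes are E1 07.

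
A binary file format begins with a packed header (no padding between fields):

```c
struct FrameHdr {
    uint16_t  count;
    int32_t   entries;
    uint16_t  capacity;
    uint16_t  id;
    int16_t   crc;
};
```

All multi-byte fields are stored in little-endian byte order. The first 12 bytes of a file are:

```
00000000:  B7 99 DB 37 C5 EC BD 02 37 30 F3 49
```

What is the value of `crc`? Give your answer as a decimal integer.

18931

`crc` follows `count` (2 B), `entries` (4 B), `capacity` (2 B), `id` (2 B), so it starts at offset 2 + 4 + 2 + 2 = 10 and occupies 2 bytes.
Bytes at offsets 10..11: F3 49.
Little-endian: lowest address holds the least-significant byte.
Reassemble most-significant byte first: 49 F3 → 0x49F3.
0x49F3 = 18931.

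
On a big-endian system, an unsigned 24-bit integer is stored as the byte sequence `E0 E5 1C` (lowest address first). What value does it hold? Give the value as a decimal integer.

In big-endian order the high byte comes first in memory.
The bytes are already most-significant first: 0xE0E51C.
0xE0E51C = 14738716.

14738716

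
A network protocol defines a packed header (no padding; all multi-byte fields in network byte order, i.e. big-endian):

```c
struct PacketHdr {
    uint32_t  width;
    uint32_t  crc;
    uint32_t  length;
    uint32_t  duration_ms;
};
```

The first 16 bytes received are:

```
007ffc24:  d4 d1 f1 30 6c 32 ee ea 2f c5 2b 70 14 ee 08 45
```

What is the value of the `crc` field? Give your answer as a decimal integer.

`crc` follows `width` (4 bytes), so it starts at byte offset 4 and occupies 4 bytes.
Bytes at offsets 4..7: 6C 32 EE EA.
Big-endian stores the most-significant byte at the lowest address.
The bytes are already most-significant first: 0x6C32EEEA.
0x6C32EEEA = 1815277290.

1815277290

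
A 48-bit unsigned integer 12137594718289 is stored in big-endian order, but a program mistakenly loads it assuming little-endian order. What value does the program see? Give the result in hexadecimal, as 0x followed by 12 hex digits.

12137594718289 in 48-bit hexadecimal is 0x0B0A01058851.
Stored big-endian, the bytes at ascending addresses are 0B 0A 01 05 88 51.
Read back as little-endian, the first byte is least significant, giving 0x518805010A0B.

0x518805010A0B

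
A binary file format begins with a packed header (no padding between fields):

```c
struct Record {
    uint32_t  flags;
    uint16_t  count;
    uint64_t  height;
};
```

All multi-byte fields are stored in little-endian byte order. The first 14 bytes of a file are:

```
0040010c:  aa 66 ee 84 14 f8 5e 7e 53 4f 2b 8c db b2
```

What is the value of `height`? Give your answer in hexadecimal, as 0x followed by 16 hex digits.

0xB2DB8C2B4F537E5E

`height` follows `flags` (4 B), `count` (2 B), so it starts at offset 4 + 2 = 6 and occupies 8 bytes.
Bytes at offsets 6..13: 5E 7E 53 4F 2B 8C DB B2.
In little-endian order the low byte comes first in memory.
Reassemble most-significant byte first: B2 DB 8C 2B 4F 53 7E 5E → 0xB2DB8C2B4F537E5E.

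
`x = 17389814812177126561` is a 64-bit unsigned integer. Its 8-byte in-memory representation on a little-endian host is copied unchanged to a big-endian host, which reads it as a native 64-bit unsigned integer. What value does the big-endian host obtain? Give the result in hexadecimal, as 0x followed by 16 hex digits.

0xA1D4A4BD6F0855F1

17389814812177126561 in 64-bit hexadecimal is 0xF155086FBDA4D4A1.
Stored little-endian, the bytes at ascending addresses are A1 D4 A4 BD 6F 08 55 F1.
Read back as big-endian, the last byte is least significant, giving 0xA1D4A4BD6F0855F1.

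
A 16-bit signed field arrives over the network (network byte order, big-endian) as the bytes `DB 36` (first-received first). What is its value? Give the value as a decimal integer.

Big-endian stores the most-significant byte at the lowest address.
The bytes are already most-significant first: 0xDB36.
Top bit is set, so as a signed 16-bit value this is 0xDB36 − 2^16 = -9418.

-9418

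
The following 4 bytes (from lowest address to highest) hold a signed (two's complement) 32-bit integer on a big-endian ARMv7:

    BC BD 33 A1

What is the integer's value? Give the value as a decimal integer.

In big-endian order the high byte comes first in memory.
The bytes are already most-significant first: 0xBCBD33A1.
Top bit is set, so as a signed 32-bit value this is 0xBCBD33A1 − 2^32 = -1128451167.

-1128451167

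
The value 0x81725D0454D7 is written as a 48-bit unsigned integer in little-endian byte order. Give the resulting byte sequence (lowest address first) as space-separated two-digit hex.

D7 54 04 5D 72 81

Split into bytes (most-significant first): 81 72 5D 04 54 D7.
Little-endian stores the least-significant byte at the lowest address.
So at ascending addresses the bytes are D7 54 04 5D 72 81.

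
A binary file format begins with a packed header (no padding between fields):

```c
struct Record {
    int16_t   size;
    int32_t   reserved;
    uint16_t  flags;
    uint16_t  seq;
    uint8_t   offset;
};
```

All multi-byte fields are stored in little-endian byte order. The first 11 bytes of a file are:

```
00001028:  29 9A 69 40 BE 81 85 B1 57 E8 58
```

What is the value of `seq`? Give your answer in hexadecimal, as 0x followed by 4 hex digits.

0xE857

`seq` follows `size` (2 B), `reserved` (4 B), `flags` (2 B), so it starts at offset 2 + 4 + 2 = 8 and occupies 2 bytes.
Bytes at offsets 8..9: 57 E8.
In little-endian order the low byte comes first in memory.
Reassemble most-significant byte first: E8 57 → 0xE857.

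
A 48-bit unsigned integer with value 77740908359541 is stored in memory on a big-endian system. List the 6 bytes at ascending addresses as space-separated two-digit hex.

77740908359541 in hexadecimal, padded to 48 bits, is 0x46B4773A2F75.
Split into bytes (most-significant first): 46 B4 77 3A 2F 75.
Big-endian: lowest address holds the most-significant byte.
So the memory order matches the most-significant-first order: 46 B4 77 3A 2F 75.

46 B4 77 3A 2F 75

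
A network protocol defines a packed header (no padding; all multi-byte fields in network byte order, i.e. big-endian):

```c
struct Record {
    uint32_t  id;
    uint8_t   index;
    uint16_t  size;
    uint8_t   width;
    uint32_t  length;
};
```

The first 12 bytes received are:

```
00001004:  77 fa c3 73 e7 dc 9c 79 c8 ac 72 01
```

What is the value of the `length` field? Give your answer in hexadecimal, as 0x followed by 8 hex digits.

`length` follows `id` (4 B), `index` (1 B), `size` (2 B), `width` (1 B), so it starts at offset 4 + 1 + 2 + 1 = 8 and occupies 4 bytes.
Bytes at offsets 8..11: C8 AC 72 01.
Big-endian stores the most-significant byte at the lowest address.
The bytes are already most-significant first: 0xC8AC7201.

0xC8AC7201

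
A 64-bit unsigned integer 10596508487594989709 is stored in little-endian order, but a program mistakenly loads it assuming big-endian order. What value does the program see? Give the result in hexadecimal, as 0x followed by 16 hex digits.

10596508487594989709 in 64-bit hexadecimal is 0x930E5C53A682D88D.
Stored little-endian, the bytes at ascending addresses are 8D D8 82 A6 53 5C 0E 93.
Read back as big-endian, the last byte is least significant, giving 0x8DD882A6535C0E93.

0x8DD882A6535C0E93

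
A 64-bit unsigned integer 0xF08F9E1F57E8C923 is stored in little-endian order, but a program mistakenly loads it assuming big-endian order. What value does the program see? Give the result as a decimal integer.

2578847722536603632

Stored little-endian, the bytes at ascending addresses are 23 C9 E8 57 1F 9E 8F F0.
Read back as big-endian, the last byte is least significant, giving 0x23C9E8571F9E8FF0.
0x23C9E8571F9E8FF0 = 2578847722536603632.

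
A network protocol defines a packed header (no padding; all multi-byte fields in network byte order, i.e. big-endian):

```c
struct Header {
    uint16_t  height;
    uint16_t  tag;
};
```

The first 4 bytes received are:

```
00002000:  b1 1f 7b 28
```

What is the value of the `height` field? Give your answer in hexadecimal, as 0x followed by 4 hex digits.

`height` is the first field, at byte offset 0, occupying 2 bytes.
Bytes at offsets 0..1: B1 1F.
In big-endian order the high byte comes first in memory.
The bytes are already most-significant first: 0xB11F.

0xB11F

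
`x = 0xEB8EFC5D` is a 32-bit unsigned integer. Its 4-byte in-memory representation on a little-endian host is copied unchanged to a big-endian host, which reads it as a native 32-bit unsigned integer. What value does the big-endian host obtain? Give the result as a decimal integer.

Stored little-endian, the bytes at ascending addresses are 5D FC 8E EB.
Read back as big-endian, the last byte is least significant, giving 0x5DFC8EEB.
0x5DFC8EEB = 1576832747.

1576832747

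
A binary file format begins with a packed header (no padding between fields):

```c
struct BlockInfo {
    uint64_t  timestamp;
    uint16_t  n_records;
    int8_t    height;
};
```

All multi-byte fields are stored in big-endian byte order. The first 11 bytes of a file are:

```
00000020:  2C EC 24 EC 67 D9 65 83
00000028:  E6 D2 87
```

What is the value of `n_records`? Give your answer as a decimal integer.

59090

`n_records` follows `timestamp` (8 bytes), so it starts at byte offset 8 and occupies 2 bytes.
Bytes at offsets 8..9: E6 D2.
Big-endian stores the most-significant byte at the lowest address.
The bytes are already most-significant first: 0xE6D2.
0xE6D2 = 59090.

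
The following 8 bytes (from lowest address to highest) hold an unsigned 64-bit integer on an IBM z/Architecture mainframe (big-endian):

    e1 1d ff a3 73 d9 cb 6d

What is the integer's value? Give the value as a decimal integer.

16221402510346799981

Big-endian: lowest address holds the most-significant byte.
The bytes are already most-significant first: 0xE11DFFA373D9CB6D.
0xE11DFFA373D9CB6D = 16221402510346799981.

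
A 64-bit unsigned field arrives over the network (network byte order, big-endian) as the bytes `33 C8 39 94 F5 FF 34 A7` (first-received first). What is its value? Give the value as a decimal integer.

In big-endian order the high byte comes first in memory.
The bytes are already most-significant first: 0x33C83994F5FF34A7.
0x33C83994F5FF34A7 = 3731295603221542055.

3731295603221542055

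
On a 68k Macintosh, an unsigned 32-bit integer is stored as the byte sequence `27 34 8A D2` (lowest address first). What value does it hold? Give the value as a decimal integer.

657754834

In big-endian order the high byte comes first in memory.
The bytes are already most-significant first: 0x27348AD2.
0x27348AD2 = 657754834.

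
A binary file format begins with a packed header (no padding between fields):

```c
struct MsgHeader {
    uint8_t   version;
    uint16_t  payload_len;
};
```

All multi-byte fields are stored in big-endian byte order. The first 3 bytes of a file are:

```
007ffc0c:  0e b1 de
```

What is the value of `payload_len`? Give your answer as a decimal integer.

45534

`payload_len` follows `version` (1 byte), so it starts at byte offset 1 and occupies 2 bytes.
Bytes at offsets 1..2: B1 DE.
In big-endian order the high byte comes first in memory.
The bytes are already most-significant first: 0xB1DE.
0xB1DE = 45534.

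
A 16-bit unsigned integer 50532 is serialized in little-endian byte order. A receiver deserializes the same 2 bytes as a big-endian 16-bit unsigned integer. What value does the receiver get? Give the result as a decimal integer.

50532 in 16-bit hexadecimal is 0xC564.
Stored little-endian, the bytes at ascending addresses are 64 C5.
Read back as big-endian, the last byte is least significant, giving 0x64C5.
0x64C5 = 25797.

25797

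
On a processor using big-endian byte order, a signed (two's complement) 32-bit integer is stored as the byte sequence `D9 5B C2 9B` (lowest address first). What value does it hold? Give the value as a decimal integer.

-648297829

Big-endian: lowest address holds the most-significant byte.
The bytes are already most-significant first: 0xD95BC29B.
Top bit is set, so as a signed 32-bit value this is 0xD95BC29B − 2^32 = -648297829.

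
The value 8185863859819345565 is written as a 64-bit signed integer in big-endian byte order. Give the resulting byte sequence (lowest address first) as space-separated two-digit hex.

8185863859819345565 in hexadecimal, padded to 64 bits, is 0x719A07CF583D769D.
Split into bytes (most-significant first): 71 9A 07 CF 58 3D 76 9D.
Big-endian: lowest address holds the most-significant byte.
So the memory order matches the most-significant-first order: 71 9A 07 CF 58 3D 76 9D.

71 9A 07 CF 58 3D 76 9D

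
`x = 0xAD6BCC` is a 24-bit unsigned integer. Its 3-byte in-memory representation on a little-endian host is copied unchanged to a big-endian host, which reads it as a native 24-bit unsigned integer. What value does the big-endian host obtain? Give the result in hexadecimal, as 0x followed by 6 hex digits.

Stored little-endian, the bytes at ascending addresses are CC 6B AD.
Read back as big-endian, the last byte is least significant, giving 0xCC6BAD.

0xCC6BAD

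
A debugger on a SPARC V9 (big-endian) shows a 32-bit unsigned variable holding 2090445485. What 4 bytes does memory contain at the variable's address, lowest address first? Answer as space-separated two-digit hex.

7C 99 AA AD

2090445485 in hexadecimal, padded to 32 bits, is 0x7C99AAAD.
Split into bytes (most-significant first): 7C 99 AA AD.
Big-endian stores the most-significant byte at the lowest address.
So the memory order matches the most-significant-first order: 7C 99 AA AD.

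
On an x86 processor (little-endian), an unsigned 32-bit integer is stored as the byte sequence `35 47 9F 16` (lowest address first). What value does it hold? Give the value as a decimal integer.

379537205

Little-endian: lowest address holds the least-significant byte.
Reassemble most-significant byte first: 16 9F 47 35 → 0x169F4735.
0x169F4735 = 379537205.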